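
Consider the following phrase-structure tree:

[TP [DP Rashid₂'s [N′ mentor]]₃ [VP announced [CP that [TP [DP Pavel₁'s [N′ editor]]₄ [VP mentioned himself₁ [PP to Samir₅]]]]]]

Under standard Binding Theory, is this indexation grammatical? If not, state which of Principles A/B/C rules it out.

Principle A

The two coindexed NPs are *Pavel₁* and *himself₁*.
*himself₁* is an anaphor. Principle A requires it to be bound within its binding domain — the embedded TP, whose subject is [Pavel₁'s editor]₄.
Within that domain it is c-commanded by *[Pavel₁'s editor]₄*, which does not share its index.
*Pavel₁* does not c-command the anaphor at all.
The anaphor is unbound in its domain → Principle A violation.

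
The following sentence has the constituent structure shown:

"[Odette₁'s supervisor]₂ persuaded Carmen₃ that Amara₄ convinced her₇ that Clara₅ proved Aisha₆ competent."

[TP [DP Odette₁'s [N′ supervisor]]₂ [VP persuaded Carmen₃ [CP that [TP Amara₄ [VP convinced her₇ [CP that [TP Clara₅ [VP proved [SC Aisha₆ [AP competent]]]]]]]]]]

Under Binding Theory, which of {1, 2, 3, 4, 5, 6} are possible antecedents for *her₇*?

*her* is a pronoun, so Principle B applies: it must be free in its binding domain.
Binding domain of *her₇*: the embedded TP, whose subject is Amara₄.
*Odette₁* and the pronoun do not c-command one another → neither Principle B nor Principle C is at stake; coindexation permitted.
*[Odette₁'s supervisor]₂* c-commands the pronoun but from outside its binding domain, and is not c-commanded by it → coindexation permitted.
*Carmen₃* c-commands the pronoun but from outside its binding domain, and is not c-commanded by it → coindexation permitted.
*Amara₄* c-commands the pronoun within its binding domain → coindexation would violate Principle B.
*Clara₅*: the pronoun c-commands this R-expression → coindexation would violate Principle C on *Clara₅*.
*Aisha₆*: the pronoun c-commands this R-expression → coindexation would violate Principle C on *Aisha₆*.

{1, 2, 3}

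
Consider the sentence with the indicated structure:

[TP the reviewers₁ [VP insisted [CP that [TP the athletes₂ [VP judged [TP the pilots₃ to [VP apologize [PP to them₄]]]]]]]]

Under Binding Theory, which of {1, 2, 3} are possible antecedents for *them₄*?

*them* is a pronoun, so Principle B applies: it must be free in its binding domain.
Binding domain of *them₄*: the embedded TP, whose subject is the pilots₃.
*the reviewers₁* c-commands the pronoun but from outside its binding domain, and is not c-commanded by it → coindexation permitted.
*the athletes₂* c-commands the pronoun but from outside its binding domain, and is not c-commanded by it → coindexation permitted.
*the pilots₃* c-commands the pronoun within its binding domain → coindexation would violate Principle B.

{1, 2}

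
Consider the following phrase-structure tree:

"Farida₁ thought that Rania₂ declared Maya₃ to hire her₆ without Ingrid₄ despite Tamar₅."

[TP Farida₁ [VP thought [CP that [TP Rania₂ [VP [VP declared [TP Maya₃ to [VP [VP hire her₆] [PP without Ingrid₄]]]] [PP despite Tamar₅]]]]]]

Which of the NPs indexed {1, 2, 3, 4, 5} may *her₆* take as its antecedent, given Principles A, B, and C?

{1, 2, 4, 5}

*her* is a pronoun, so Principle B applies: it must be free in its binding domain.
Binding domain of *her₆*: the embedded TP, whose subject is Maya₃.
*Farida₁* c-commands the pronoun but from outside its binding domain, and is not c-commanded by it → coindexation permitted.
*Rania₂* c-commands the pronoun but from outside its binding domain, and is not c-commanded by it → coindexation permitted.
*Maya₃* c-commands the pronoun within its binding domain → coindexation would violate Principle B.
*Ingrid₄* and the pronoun do not c-command one another → neither Principle B nor Principle C is at stake; coindexation permitted.
*Tamar₅* and the pronoun do not c-command one another → neither Principle B nor Principle C is at stake; coindexation permitted.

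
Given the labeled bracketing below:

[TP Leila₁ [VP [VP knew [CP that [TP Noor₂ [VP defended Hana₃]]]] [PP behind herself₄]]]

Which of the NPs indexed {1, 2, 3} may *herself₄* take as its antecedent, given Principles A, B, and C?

{1}

*herself* is an anaphor, so Principle A applies: it must be bound in its binding domain.
Binding domain of *herself₄*: the matrix TP, whose subject is Leila₁.
*Leila₁* c-commands the anaphor within its binding domain → licit binder.
*Noor₂* does not c-command the anaphor → cannot bind it.
*Hana₃* does not c-command the anaphor → cannot bind it.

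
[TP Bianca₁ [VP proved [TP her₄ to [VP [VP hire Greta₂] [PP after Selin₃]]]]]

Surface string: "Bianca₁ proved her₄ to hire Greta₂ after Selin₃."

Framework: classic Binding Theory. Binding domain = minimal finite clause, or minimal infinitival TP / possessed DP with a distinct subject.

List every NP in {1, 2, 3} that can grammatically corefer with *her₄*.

*her* is a pronoun, so Principle B applies: it must be free in its binding domain.
Binding domain of *her₄*: the matrix TP, whose subject is Bianca₁.
*Bianca₁* c-commands the pronoun within its binding domain → coindexation would violate Principle B.
*Greta₂*: the pronoun c-commands this R-expression → coindexation would violate Principle C on *Greta₂*.
*Selin₃*: the pronoun c-commands this R-expression → coindexation would violate Principle C on *Selin₃*.

none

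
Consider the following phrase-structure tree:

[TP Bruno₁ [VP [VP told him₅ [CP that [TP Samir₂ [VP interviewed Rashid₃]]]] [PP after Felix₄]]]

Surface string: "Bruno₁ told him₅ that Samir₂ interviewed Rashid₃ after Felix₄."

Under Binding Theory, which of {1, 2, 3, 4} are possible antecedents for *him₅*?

{4}

*him* is a pronoun, so Principle B applies: it must be free in its binding domain.
Binding domain of *him₅*: the matrix TP, whose subject is Bruno₁.
*Bruno₁* c-commands the pronoun within its binding domain → coindexation would violate Principle B.
*Samir₂*: the pronoun c-commands this R-expression → coindexation would violate Principle C on *Samir₂*.
*Rashid₃*: the pronoun c-commands this R-expression → coindexation would violate Principle C on *Rashid₃*.
*Felix₄* and the pronoun do not c-command one another → neither Principle B nor Principle C is at stake; coindexation permitted.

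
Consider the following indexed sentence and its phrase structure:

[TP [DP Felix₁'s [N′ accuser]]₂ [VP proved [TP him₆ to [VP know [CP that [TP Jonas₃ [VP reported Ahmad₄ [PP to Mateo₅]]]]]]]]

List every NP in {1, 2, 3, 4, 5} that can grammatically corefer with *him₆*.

*him* is a pronoun, so Principle B applies: it must be free in its binding domain.
Binding domain of *him₆*: the matrix TP, whose subject is [Felix₁'s accuser]₂.
*Felix₁* and the pronoun do not c-command one another → neither Principle B nor Principle C is at stake; coindexation permitted.
*[Felix₁'s accuser]₂* c-commands the pronoun within its binding domain → coindexation would violate Principle B.
*Jonas₃*: the pronoun c-commands this R-expression → coindexation would violate Principle C on *Jonas₃*.
*Ahmad₄*: the pronoun c-commands this R-expression → coindexation would violate Principle C on *Ahmad₄*.
*Mateo₅*: the pronoun c-commands this R-expression → coindexation would violate Principle C on *Mateo₅*.

{1}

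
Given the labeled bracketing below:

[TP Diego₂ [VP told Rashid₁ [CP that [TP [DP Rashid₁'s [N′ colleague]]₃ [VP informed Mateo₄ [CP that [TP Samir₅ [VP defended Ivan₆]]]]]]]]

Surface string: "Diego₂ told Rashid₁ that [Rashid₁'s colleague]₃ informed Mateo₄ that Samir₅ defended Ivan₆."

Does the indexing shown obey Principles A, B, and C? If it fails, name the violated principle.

Principle C

The two coindexed NPs are *Rashid₁* (the higher occurrence) and *Rashid₁* (the lower occurrence).
*Rashid₁* (the lower occurrence) is an R-expression. Principle C requires it to be free everywhere.
*Rashid₁* (the higher occurrence) c-commands it and carries the same index.
The R-expression is bound → Principle C violation.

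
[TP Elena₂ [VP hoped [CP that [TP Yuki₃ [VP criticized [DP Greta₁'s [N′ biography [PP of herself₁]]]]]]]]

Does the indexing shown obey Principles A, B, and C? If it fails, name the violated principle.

The two coindexed NPs are *Greta₁* and *herself₁*.
*herself₁* is an anaphor; its binding domain is the possessed DP, whose subject is Greta₁. *Greta₁* c-commands it within that domain and shares its index, so Principle A is satisfied.
*Greta₁* is an R-expression; *herself₁* does not c-command it, and no other NP shares its index, so Principle C is satisfied.
All principles are respected.

grammatical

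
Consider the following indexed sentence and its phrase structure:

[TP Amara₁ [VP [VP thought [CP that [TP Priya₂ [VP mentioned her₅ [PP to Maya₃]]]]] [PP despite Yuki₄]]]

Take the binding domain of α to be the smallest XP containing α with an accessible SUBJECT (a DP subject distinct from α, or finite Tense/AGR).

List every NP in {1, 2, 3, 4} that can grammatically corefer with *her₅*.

*her* is a pronoun, so Principle B applies: it must be free in its binding domain.
Binding domain of *her₅*: the embedded TP, whose subject is Priya₂.
*Amara₁* c-commands the pronoun but from outside its binding domain, and is not c-commanded by it → coindexation permitted.
*Priya₂* c-commands the pronoun within its binding domain → coindexation would violate Principle B.
*Maya₃*: the pronoun c-commands this R-expression → coindexation would violate Principle C on *Maya₃*.
*Yuki₄* and the pronoun do not c-command one another → neither Principle B nor Principle C is at stake; coindexation permitted.

{1, 4}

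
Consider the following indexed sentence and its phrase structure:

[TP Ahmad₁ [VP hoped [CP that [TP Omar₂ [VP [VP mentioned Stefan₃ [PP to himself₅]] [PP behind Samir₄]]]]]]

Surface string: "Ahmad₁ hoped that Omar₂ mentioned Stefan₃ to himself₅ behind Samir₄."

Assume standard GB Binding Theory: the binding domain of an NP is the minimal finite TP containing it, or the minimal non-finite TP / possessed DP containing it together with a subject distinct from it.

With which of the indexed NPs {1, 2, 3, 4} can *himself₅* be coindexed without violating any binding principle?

*himself* is an anaphor, so Principle A applies: it must be bound in its binding domain.
Binding domain of *himself₅*: the embedded TP, whose subject is Omar₂.
*Ahmad₁* c-commands the anaphor but is outside its binding domain → cannot satisfy Principle A.
*Omar₂* c-commands the anaphor within its binding domain → licit binder.
*Stefan₃* c-commands the anaphor within its binding domain → licit binder.
*Samir₄* does not c-command the anaphor → cannot bind it.

{2, 3}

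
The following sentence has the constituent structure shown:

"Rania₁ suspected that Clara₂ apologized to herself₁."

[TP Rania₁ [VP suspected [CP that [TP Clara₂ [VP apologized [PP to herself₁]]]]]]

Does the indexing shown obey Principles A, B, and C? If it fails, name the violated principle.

Principle A

The two coindexed NPs are *Rania₁* and *herself₁*.
*herself₁* is an anaphor. Principle A requires it to be bound within its binding domain — the embedded TP, whose subject is Clara₂.
Within that domain it is c-commanded by *Clara₂*, which does not share its index.
*Rania₁* does c-command the anaphor, but from outside its binding domain.
The anaphor is unbound in its domain → Principle A violation.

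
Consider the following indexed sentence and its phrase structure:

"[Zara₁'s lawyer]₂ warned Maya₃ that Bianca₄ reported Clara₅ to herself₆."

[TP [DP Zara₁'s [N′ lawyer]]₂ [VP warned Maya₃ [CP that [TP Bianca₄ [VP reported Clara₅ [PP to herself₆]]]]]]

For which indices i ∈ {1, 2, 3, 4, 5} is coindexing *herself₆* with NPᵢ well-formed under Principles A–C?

*herself* is an anaphor, so Principle A applies: it must be bound in its binding domain.
Binding domain of *herself₆*: the embedded TP, whose subject is Bianca₄.
*Zara₁* does not c-command the anaphor → cannot bind it.
*[Zara₁'s lawyer]₂* c-commands the anaphor but is outside its binding domain → cannot satisfy Principle A.
*Maya₃* c-commands the anaphor but is outside its binding domain → cannot satisfy Principle A.
*Bianca₄* c-commands the anaphor within its binding domain → licit binder.
*Clara₅* c-commands the anaphor within its binding domain → licit binder.

{4, 5}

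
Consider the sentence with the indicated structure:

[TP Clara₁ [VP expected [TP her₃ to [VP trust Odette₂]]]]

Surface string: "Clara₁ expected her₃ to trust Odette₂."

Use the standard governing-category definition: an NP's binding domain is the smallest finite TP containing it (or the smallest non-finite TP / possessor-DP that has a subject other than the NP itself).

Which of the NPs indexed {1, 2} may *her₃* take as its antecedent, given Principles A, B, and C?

none

*her* is a pronoun, so Principle B applies: it must be free in its binding domain.
Binding domain of *her₃*: the matrix TP, whose subject is Clara₁.
*Clara₁* c-commands the pronoun within its binding domain → coindexation would violate Principle B.
*Odette₂*: the pronoun c-commands this R-expression → coindexation would violate Principle C on *Odette₂*.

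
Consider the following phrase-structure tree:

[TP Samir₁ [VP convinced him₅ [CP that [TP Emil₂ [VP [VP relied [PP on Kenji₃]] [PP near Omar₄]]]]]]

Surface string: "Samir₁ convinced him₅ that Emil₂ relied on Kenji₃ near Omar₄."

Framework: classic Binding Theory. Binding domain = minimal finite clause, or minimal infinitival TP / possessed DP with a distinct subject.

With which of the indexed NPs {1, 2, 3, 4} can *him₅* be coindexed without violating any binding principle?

*him* is a pronoun, so Principle B applies: it must be free in its binding domain.
Binding domain of *him₅*: the matrix TP, whose subject is Samir₁.
*Samir₁* c-commands the pronoun within its binding domain → coindexation would violate Principle B.
*Emil₂*: the pronoun c-commands this R-expression → coindexation would violate Principle C on *Emil₂*.
*Kenji₃*: the pronoun c-commands this R-expression → coindexation would violate Principle C on *Kenji₃*.
*Omar₄*: the pronoun c-commands this R-expression → coindexation would violate Principle C on *Omar₄*.

none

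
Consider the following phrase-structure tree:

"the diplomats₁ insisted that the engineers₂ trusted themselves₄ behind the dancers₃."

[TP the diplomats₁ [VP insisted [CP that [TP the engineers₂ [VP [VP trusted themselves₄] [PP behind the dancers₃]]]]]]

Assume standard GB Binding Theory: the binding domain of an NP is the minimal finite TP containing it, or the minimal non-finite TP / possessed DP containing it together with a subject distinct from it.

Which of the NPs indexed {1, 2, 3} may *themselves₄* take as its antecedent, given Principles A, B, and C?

{2}

*themselves* is an anaphor, so Principle A applies: it must be bound in its binding domain.
Binding domain of *themselves₄*: the embedded TP, whose subject is the engineers₂.
*the diplomats₁* c-commands the anaphor but is outside its binding domain → cannot satisfy Principle A.
*the engineers₂* c-commands the anaphor within its binding domain → licit binder.
*the dancers₃* does not c-command the anaphor → cannot bind it.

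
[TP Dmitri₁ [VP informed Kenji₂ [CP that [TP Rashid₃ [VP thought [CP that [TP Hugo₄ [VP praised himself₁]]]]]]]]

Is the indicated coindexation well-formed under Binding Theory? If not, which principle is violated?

Principle A

The two coindexed NPs are *Dmitri₁* and *himself₁*.
*himself₁* is an anaphor. Principle A requires it to be bound within its binding domain — the embedded TP, whose subject is Hugo₄.
Within that domain it is c-commanded by *Hugo₄*, which does not share its index.
*Dmitri₁* does c-command the anaphor, but from outside its binding domain.
The anaphor is unbound in its domain → Principle A violation.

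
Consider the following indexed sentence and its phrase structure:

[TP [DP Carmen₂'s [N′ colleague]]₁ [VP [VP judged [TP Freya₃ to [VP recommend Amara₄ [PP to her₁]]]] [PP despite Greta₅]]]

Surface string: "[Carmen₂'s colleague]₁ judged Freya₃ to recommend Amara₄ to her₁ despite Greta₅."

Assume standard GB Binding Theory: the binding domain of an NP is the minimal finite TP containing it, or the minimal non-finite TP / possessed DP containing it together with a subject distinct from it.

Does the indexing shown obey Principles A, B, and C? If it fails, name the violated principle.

The two coindexed NPs are *[Carmen₂'s colleague]₁* and *her₁*.
*her₁* is a pronoun; its binding domain is the embedded TP, whose subject is Freya₃. Within that domain it is c-commanded only by *Freya₃*, *Amara₄*, which carry a different index — the pronoun is free locally, so Principle B holds.
*[Carmen₂'s colleague]₁* is an R-expression; *her₁* does not c-command it, and no other NP shares its index, so Principle C is satisfied.
All principles are respected.

grammatical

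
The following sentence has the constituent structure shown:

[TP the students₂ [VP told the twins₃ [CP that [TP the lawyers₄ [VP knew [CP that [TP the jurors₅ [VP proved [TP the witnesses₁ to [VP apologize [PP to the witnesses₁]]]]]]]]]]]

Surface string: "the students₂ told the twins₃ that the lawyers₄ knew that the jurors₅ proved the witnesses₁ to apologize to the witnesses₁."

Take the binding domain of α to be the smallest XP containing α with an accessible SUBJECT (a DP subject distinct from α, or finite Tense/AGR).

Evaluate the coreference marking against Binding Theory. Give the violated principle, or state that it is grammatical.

Principle C

The two coindexed NPs are *the witnesses₁* (the higher occurrence) and *the witnesses₁* (the lower occurrence).
*the witnesses₁* (the lower occurrence) is an R-expression. Principle C requires it to be free everywhere.
*the witnesses₁* (the higher occurrence) c-commands it and carries the same index.
The R-expression is bound → Principle C violation.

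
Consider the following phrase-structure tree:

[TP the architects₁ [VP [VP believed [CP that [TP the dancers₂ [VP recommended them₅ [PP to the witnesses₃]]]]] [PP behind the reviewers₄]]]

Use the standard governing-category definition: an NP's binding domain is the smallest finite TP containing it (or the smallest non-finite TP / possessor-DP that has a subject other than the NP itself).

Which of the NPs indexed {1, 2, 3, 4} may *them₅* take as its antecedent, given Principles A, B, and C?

*them* is a pronoun, so Principle B applies: it must be free in its binding domain.
Binding domain of *them₅*: the embedded TP, whose subject is the dancers₂.
*the architects₁* c-commands the pronoun but from outside its binding domain, and is not c-commanded by it → coindexation permitted.
*the dancers₂* c-commands the pronoun within its binding domain → coindexation would violate Principle B.
*the witnesses₃*: the pronoun c-commands this R-expression → coindexation would violate Principle C on *the witnesses₃*.
*the reviewers₄* and the pronoun do not c-command one another → neither Principle B nor Principle C is at stake; coindexation permitted.

{1, 4}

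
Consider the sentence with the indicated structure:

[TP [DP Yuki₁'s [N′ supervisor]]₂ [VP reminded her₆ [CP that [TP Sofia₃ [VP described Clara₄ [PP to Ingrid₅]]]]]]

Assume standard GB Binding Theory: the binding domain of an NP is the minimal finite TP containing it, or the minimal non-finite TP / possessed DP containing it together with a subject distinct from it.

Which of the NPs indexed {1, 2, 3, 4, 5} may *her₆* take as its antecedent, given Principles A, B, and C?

{1}

*her* is a pronoun, so Principle B applies: it must be free in its binding domain.
Binding domain of *her₆*: the matrix TP, whose subject is [Yuki₁'s supervisor]₂.
*Yuki₁* and the pronoun do not c-command one another → neither Principle B nor Principle C is at stake; coindexation permitted.
*[Yuki₁'s supervisor]₂* c-commands the pronoun within its binding domain → coindexation would violate Principle B.
*Sofia₃*: the pronoun c-commands this R-expression → coindexation would violate Principle C on *Sofia₃*.
*Clara₄*: the pronoun c-commands this R-expression → coindexation would violate Principle C on *Clara₄*.
*Ingrid₅*: the pronoun c-commands this R-expression → coindexation would violate Principle C on *Ingrid₅*.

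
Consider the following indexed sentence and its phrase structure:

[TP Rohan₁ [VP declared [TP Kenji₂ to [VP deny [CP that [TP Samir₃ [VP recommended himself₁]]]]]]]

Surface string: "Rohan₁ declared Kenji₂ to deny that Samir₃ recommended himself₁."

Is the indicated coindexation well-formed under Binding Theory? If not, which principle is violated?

The two coindexed NPs are *Rohan₁* and *himself₁*.
*himself₁* is an anaphor. Principle A requires it to be bound within its binding domain — the embedded TP, whose subject is Samir₃.
Within that domain it is c-commanded by *Samir₃*, which does not share its index.
*Rohan₁* does c-command the anaphor, but from outside its binding domain.
The anaphor is unbound in its domain → Principle A violation.

Principle A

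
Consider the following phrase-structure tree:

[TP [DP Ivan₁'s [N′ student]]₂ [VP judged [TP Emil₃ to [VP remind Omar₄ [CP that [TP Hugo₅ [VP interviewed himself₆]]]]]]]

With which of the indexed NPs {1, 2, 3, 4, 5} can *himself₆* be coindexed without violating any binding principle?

{5}

*himself* is an anaphor, so Principle A applies: it must be bound in its binding domain.
Binding domain of *himself₆*: the embedded TP, whose subject is Hugo₅.
*Ivan₁* does not c-command the anaphor → cannot bind it.
*[Ivan₁'s student]₂* c-commands the anaphor but is outside its binding domain → cannot satisfy Principle A.
*Emil₃* c-commands the anaphor but is outside its binding domain → cannot satisfy Principle A.
*Omar₄* c-commands the anaphor but is outside its binding domain → cannot satisfy Principle A.
*Hugo₅* c-commands the anaphor within its binding domain → licit binder.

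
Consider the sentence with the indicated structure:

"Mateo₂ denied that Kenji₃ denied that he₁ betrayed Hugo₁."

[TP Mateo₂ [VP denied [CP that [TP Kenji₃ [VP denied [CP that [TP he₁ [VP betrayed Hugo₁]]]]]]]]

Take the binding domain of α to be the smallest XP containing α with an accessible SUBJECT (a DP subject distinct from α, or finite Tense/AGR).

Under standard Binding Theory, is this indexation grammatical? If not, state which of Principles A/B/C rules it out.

Principle C

The two coindexed NPs are *he₁* and *Hugo₁*.
*Hugo₁* is an R-expression. Principle C requires it to be free everywhere.
*he₁* c-commands it and carries the same index.
The R-expression is bound → Principle C violation.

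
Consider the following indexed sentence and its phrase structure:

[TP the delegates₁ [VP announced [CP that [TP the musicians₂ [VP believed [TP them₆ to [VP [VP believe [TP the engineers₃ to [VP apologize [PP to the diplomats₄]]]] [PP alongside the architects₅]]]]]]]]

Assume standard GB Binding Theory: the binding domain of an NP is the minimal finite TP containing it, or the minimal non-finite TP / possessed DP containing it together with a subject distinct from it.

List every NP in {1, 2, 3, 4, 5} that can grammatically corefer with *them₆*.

*them* is a pronoun, so Principle B applies: it must be free in its binding domain.
Binding domain of *them₆*: the embedded TP, whose subject is the musicians₂.
*the delegates₁* c-commands the pronoun but from outside its binding domain, and is not c-commanded by it → coindexation permitted.
*the musicians₂* c-commands the pronoun within its binding domain → coindexation would violate Principle B.
*the engineers₃*: the pronoun c-commands this R-expression → coindexation would violate Principle C on *the engineers₃*.
*the diplomats₄*: the pronoun c-commands this R-expression → coindexation would violate Principle C on *the diplomats₄*.
*the architects₅*: the pronoun c-commands this R-expression → coindexation would violate Principle C on *the architects₅*.

{1}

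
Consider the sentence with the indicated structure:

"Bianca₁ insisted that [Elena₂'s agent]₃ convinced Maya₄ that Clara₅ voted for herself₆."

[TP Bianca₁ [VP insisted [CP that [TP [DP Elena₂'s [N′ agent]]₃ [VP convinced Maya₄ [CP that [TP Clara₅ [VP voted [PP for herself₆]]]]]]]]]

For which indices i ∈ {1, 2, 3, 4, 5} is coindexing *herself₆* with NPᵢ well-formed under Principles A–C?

*herself* is an anaphor, so Principle A applies: it must be bound in its binding domain.
Binding domain of *herself₆*: the embedded TP, whose subject is Clara₅.
*Bianca₁* c-commands the anaphor but is outside its binding domain → cannot satisfy Principle A.
*Elena₂* does not c-command the anaphor → cannot bind it.
*[Elena₂'s agent]₃* c-commands the anaphor but is outside its binding domain → cannot satisfy Principle A.
*Maya₄* c-commands the anaphor but is outside its binding domain → cannot satisfy Principle A.
*Clara₅* c-commands the anaphor within its binding domain → licit binder.

{5}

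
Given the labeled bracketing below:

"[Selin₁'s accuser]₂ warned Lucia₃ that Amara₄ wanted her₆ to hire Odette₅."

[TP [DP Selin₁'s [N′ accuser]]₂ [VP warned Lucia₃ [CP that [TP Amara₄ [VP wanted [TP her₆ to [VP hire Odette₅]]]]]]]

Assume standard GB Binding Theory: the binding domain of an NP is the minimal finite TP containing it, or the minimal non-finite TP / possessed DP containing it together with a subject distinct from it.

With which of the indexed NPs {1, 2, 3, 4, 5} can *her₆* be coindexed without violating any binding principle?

*her* is a pronoun, so Principle B applies: it must be free in its binding domain.
Binding domain of *her₆*: the embedded TP, whose subject is Amara₄.
*Selin₁* and the pronoun do not c-command one another → neither Principle B nor Principle C is at stake; coindexation permitted.
*[Selin₁'s accuser]₂* c-commands the pronoun but from outside its binding domain, and is not c-commanded by it → coindexation permitted.
*Lucia₃* c-commands the pronoun but from outside its binding domain, and is not c-commanded by it → coindexation permitted.
*Amara₄* c-commands the pronoun within its binding domain → coindexation would violate Principle B.
*Odette₅*: the pronoun c-commands this R-expression → coindexation would violate Principle C on *Odette₅*.

{1, 2, 3}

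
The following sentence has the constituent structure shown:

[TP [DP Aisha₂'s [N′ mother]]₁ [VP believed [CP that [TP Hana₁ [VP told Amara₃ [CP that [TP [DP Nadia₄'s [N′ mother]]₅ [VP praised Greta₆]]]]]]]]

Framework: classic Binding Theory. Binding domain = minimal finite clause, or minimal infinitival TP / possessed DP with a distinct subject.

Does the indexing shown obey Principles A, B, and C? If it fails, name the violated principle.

The two coindexed NPs are *[Aisha₂'s mother]₁* and *Hana₁*.
*Hana₁* is an R-expression. Principle C requires it to be free everywhere.
*[Aisha₂'s mother]₁* c-commands it and carries the same index.
The R-expression is bound → Principle C violation.

Principle C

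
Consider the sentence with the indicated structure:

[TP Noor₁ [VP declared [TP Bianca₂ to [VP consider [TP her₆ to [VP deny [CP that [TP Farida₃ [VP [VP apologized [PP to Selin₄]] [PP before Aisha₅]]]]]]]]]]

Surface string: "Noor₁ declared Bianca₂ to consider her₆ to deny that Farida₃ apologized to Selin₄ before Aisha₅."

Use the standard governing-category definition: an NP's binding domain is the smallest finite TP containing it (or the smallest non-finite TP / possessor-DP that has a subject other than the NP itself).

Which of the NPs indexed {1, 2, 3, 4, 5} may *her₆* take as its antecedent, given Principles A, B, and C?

{1}

*her* is a pronoun, so Principle B applies: it must be free in its binding domain.
Binding domain of *her₆*: the embedded TP, whose subject is Bianca₂.
*Noor₁* c-commands the pronoun but from outside its binding domain, and is not c-commanded by it → coindexation permitted.
*Bianca₂* c-commands the pronoun within its binding domain → coindexation would violate Principle B.
*Farida₃*: the pronoun c-commands this R-expression → coindexation would violate Principle C on *Farida₃*.
*Selin₄*: the pronoun c-commands this R-expression → coindexation would violate Principle C on *Selin₄*.
*Aisha₅*: the pronoun c-commands this R-expression → coindexation would violate Principle C on *Aisha₅*.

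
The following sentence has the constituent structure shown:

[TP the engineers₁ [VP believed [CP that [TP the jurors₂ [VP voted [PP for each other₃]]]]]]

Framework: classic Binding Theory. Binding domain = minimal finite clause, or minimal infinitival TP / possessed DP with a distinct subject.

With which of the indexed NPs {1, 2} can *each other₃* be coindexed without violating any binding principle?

{2}

*each other* is an anaphor, so Principle A applies: it must be bound in its binding domain.
Binding domain of *each other₃*: the embedded TP, whose subject is the jurors₂.
*the engineers₁* c-commands the anaphor but is outside its binding domain → cannot satisfy Principle A.
*the jurors₂* c-commands the anaphor within its binding domain → licit binder.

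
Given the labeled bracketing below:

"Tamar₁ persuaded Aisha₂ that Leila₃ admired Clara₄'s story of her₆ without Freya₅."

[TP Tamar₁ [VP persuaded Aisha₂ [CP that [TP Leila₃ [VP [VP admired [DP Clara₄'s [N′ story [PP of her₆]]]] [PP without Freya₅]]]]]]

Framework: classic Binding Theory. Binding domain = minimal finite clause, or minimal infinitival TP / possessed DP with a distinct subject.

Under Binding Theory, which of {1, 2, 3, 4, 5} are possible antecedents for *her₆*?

*her* is a pronoun, so Principle B applies: it must be free in its binding domain.
Binding domain of *her₆*: the possessed DP, whose subject is Clara₄.
*Tamar₁* c-commands the pronoun but from outside its binding domain, and is not c-commanded by it → coindexation permitted.
*Aisha₂* c-commands the pronoun but from outside its binding domain, and is not c-commanded by it → coindexation permitted.
*Leila₃* c-commands the pronoun but from outside its binding domain, and is not c-commanded by it → coindexation permitted.
*Clara₄* c-commands the pronoun within its binding domain → coindexation would violate Principle B.
*Freya₅* and the pronoun do not c-command one another → neither Principle B nor Principle C is at stake; coindexation permitted.

{1, 2, 3, 5}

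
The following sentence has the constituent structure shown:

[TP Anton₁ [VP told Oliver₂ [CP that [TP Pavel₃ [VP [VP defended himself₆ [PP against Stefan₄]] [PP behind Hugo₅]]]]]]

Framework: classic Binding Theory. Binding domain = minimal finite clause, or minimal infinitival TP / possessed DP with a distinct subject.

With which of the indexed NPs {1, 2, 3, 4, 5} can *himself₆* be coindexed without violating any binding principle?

*himself* is an anaphor, so Principle A applies: it must be bound in its binding domain.
Binding domain of *himself₆*: the embedded TP, whose subject is Pavel₃.
*Anton₁* c-commands the anaphor but is outside its binding domain → cannot satisfy Principle A.
*Oliver₂* c-commands the anaphor but is outside its binding domain → cannot satisfy Principle A.
*Pavel₃* c-commands the anaphor within its binding domain → licit binder.
*Stefan₄* does not c-command the anaphor → cannot bind it.
*Hugo₅* does not c-command the anaphor → cannot bind it.

{3}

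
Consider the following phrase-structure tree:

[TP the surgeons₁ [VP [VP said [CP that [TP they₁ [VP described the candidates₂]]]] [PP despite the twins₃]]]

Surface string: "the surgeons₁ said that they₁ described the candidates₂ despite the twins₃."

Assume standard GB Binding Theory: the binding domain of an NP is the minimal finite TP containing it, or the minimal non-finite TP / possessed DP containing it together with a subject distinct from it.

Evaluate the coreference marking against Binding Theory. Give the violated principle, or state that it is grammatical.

The two coindexed NPs are *the surgeons₁* and *they₁*.
*they₁* is a pronoun; nothing c-commands it within its binding domain (the embedded TP.), so Principle B holds trivially.
*the surgeons₁* is an R-expression; *they₁* does not c-command it, and no other NP shares its index, so Principle C is satisfied.
All principles are respected.

grammatical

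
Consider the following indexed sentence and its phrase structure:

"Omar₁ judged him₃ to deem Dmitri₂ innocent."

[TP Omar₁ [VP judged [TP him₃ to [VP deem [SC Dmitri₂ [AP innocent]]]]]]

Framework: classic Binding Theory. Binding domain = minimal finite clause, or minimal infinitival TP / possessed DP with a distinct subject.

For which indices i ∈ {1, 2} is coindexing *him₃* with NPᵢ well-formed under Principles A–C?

*him* is a pronoun, so Principle B applies: it must be free in its binding domain.
Binding domain of *him₃*: the matrix TP, whose subject is Omar₁.
*Omar₁* c-commands the pronoun within its binding domain → coindexation would violate Principle B.
*Dmitri₂*: the pronoun c-commands this R-expression → coindexation would violate Principle C on *Dmitri₂*.

none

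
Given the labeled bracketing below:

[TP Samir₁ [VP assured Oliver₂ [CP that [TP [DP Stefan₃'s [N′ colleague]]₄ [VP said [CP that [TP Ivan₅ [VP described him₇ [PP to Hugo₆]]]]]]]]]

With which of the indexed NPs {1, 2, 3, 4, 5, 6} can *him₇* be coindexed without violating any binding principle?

{1, 2, 3, 4}

*him* is a pronoun, so Principle B applies: it must be free in its binding domain.
Binding domain of *him₇*: the embedded TP, whose subject is Ivan₅.
*Samir₁* c-commands the pronoun but from outside its binding domain, and is not c-commanded by it → coindexation permitted.
*Oliver₂* c-commands the pronoun but from outside its binding domain, and is not c-commanded by it → coindexation permitted.
*Stefan₃* and the pronoun do not c-command one another → neither Principle B nor Principle C is at stake; coindexation permitted.
*[Stefan₃'s colleague]₄* c-commands the pronoun but from outside its binding domain, and is not c-commanded by it → coindexation permitted.
*Ivan₅* c-commands the pronoun within its binding domain → coindexation would violate Principle B.
*Hugo₆*: the pronoun c-commands this R-expression → coindexation would violate Principle C on *Hugo₆*.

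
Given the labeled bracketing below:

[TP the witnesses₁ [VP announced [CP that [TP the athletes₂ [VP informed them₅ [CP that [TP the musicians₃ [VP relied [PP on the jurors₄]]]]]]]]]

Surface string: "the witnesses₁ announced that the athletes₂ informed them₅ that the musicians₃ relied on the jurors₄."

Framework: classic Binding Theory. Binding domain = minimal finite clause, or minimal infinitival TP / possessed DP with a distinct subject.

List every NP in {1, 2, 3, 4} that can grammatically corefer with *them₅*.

*them* is a pronoun, so Principle B applies: it must be free in its binding domain.
Binding domain of *them₅*: the embedded TP, whose subject is the athletes₂.
*the witnesses₁* c-commands the pronoun but from outside its binding domain, and is not c-commanded by it → coindexation permitted.
*the athletes₂* c-commands the pronoun within its binding domain → coindexation would violate Principle B.
*the musicians₃*: the pronoun c-commands this R-expression → coindexation would violate Principle C on *the musicians₃*.
*the jurors₄*: the pronoun c-commands this R-expression → coindexation would violate Principle C on *the jurors₄*.

{1}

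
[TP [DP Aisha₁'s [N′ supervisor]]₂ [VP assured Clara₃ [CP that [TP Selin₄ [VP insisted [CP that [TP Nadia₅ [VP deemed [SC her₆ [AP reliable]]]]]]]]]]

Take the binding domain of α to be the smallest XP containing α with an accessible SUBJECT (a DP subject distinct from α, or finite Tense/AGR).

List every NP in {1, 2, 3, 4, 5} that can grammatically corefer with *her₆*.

*her* is a pronoun, so Principle B applies: it must be free in its binding domain.
Binding domain of *her₆*: the embedded TP, whose subject is Nadia₅.
*Aisha₁* and the pronoun do not c-command one another → neither Principle B nor Principle C is at stake; coindexation permitted.
*[Aisha₁'s supervisor]₂* c-commands the pronoun but from outside its binding domain, and is not c-commanded by it → coindexation permitted.
*Clara₃* c-commands the pronoun but from outside its binding domain, and is not c-commanded by it → coindexation permitted.
*Selin₄* c-commands the pronoun but from outside its binding domain, and is not c-commanded by it → coindexation permitted.
*Nadia₅* c-commands the pronoun within its binding domain → coindexation would violate Principle B.

{1, 2, 3, 4}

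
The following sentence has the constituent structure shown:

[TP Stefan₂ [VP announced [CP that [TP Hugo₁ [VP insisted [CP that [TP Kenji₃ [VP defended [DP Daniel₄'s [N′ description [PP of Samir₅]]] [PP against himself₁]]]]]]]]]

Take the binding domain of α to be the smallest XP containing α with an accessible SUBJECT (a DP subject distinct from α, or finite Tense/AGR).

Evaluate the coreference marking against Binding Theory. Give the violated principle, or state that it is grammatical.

Principle A

The two coindexed NPs are *Hugo₁* and *himself₁*.
*himself₁* is an anaphor. Principle A requires it to be bound within its binding domain — the embedded TP, whose subject is Kenji₃.
Within that domain it is c-commanded by *Kenji₃*, which does not share its index.
*Hugo₁* does c-command the anaphor, but from outside its binding domain.
The anaphor is unbound in its domain → Principle A violation.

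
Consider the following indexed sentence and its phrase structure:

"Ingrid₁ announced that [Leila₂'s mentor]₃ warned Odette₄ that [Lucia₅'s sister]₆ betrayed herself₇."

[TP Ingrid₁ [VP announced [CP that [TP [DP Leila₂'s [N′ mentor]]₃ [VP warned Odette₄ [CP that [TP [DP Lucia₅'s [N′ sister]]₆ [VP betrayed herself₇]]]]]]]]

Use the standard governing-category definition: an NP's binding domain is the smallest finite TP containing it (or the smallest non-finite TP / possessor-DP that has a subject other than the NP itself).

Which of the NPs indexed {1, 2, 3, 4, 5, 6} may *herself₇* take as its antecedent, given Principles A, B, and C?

{6}

*herself* is an anaphor, so Principle A applies: it must be bound in its binding domain.
Binding domain of *herself₇*: the embedded TP, whose subject is [Lucia₅'s sister]₆.
*Ingrid₁* c-commands the anaphor but is outside its binding domain → cannot satisfy Principle A.
*Leila₂* does not c-command the anaphor → cannot bind it.
*[Leila₂'s mentor]₃* c-commands the anaphor but is outside its binding domain → cannot satisfy Principle A.
*Odette₄* c-commands the anaphor but is outside its binding domain → cannot satisfy Principle A.
*Lucia₅* does not c-command the anaphor → cannot bind it.
*[Lucia₅'s sister]₆* c-commands the anaphor within its binding domain → licit binder.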